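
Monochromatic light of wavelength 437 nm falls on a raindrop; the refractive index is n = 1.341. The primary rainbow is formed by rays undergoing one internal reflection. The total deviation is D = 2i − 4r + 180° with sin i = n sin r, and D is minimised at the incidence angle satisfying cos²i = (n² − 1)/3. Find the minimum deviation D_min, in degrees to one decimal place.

cos²i = (1.79828 − 1)/3 = 0.26609; i = arccos(0.51584) = 58.946°.
sin r = sin 58.946°/1.341 = 0.63884; r = 39.705°.
D_min = 2·58.946° − 4·39.705° + 180° = 139.071°.

139.1°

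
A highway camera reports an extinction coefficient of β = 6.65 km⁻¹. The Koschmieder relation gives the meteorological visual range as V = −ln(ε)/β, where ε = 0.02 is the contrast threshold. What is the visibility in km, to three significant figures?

0.588 km

V = −ln(0.02) / 6.65 = 3.912 / 6.65 = 0.5883 km.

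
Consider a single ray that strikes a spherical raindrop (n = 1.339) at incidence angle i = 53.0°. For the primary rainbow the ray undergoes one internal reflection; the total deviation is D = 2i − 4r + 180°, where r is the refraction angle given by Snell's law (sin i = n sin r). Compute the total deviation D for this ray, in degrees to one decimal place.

139.5°

sin r = sin 53.0° / 1.339 = 0.7986/1.339 = 0.5964; r = 36.62°.
D = 2·53.0° − 4·36.62° + 180° = 106.00° − 146.46° + 180° = 139.54°.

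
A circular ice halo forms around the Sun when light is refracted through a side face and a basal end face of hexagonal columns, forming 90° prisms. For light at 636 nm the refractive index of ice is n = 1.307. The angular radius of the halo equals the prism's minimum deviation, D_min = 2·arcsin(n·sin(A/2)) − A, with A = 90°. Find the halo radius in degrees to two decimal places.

45.09°

n·sin(A/2) = 1.307 × sin 45° = 1.307 × 0.7071 = 0.9242.
D_min = 2·arcsin(0.9242) − 90° = 2 × 67.546° − 90° = 45.093°.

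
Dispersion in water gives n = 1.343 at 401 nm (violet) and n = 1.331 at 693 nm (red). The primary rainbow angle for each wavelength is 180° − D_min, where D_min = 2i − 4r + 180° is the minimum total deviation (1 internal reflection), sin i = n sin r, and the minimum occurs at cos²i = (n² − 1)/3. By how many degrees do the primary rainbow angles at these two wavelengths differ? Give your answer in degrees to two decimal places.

At 401 nm (n = 1.343): cos²i = 0.26788 → i = 58.830°, r = 39.577°, D_min = 139.354°, rainbow angle = 40.646°.
At 693 nm (n = 1.331): cos²i = 0.25719 → i = 59.527°, r = 40.356°, D_min = 137.630°, rainbow angle = 42.370°.
Angular width = |40.646° − 42.370°| = 1.724°.

1.72°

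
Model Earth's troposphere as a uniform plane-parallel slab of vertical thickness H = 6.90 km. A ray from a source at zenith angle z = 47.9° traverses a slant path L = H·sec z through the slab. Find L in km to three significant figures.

10.3 km

sec z = 1/cos 47.9° = 1.4916.
L = 6.90 × 1.4916 = 10.292 km.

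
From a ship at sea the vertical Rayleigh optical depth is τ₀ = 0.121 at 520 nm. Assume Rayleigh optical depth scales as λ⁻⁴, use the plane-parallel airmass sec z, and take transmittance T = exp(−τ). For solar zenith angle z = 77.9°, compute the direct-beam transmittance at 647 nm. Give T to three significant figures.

0.786

sec 77.9° = 4.7706.
τ = 0.121 × (520/647)⁴ × 4.7706 = 0.121 × 0.4172 × 4.7706 = 0.2409.
T = exp(−0.2409) = 0.7860.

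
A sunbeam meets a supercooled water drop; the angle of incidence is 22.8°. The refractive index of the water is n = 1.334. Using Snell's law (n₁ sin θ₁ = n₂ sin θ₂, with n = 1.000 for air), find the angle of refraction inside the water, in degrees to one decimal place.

Snell: sin θ_r = sin θ_i / n = sin 22.8° / 1.334 = 0.3875 / 1.334 = 0.2905.
θ_r = arcsin(0.2905) = 16.89°.

16.9°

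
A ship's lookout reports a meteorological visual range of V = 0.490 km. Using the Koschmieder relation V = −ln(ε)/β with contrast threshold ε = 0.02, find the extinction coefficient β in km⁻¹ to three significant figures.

β = −ln(0.02) / V = 3.912 / 0.490 = 7.9837 km⁻¹.

7.98 km⁻¹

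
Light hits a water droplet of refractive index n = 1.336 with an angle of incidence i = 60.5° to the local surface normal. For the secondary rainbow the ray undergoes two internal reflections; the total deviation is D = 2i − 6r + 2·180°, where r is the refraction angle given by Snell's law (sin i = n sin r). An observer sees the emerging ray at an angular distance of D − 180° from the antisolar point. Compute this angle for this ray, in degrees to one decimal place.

sin r = sin 60.5° / 1.336 = 0.8704/1.336 = 0.6515; r = 40.65°.
D = 2·60.5° − 6·40.65° + 2·180° = 121.00° − 243.91° + 360° = 237.09°.
Angle from antisolar point = D − 180° = 57.09°.

57.1°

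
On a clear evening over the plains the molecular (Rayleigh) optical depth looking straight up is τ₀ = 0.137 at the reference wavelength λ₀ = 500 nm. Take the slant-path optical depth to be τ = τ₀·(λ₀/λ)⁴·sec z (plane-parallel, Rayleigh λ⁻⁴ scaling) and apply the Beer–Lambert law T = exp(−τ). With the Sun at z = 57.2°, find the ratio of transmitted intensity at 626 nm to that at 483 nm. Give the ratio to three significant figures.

Airmass: sec 57.2° = 1.8460.
τ(626 nm) = 0.137 × (500/626)⁴ × 1.8460 = 0.137 × 0.4070 × 1.8460 = 0.1029.
τ(483 nm) = 0.137 × (500/483)⁴ × 1.8460 = 0.137 × 1.1484 × 1.8460 = 0.2904.
T(626)/T(483) = exp(τ_B − τ_A) = exp(0.1875) = 1.2062.

1.21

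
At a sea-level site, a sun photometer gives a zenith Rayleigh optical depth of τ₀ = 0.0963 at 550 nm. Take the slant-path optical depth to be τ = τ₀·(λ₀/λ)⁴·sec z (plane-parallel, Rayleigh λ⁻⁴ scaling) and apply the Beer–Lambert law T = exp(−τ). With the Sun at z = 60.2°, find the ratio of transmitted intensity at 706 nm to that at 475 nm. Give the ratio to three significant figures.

1.32

Airmass: sec 60.2° = 2.0122.
τ(706 nm) = 0.0963 × (550/706)⁴ × 2.0122 = 0.0963 × 0.3683 × 2.0122 = 0.0714.
τ(475 nm) = 0.0963 × (550/475)⁴ × 2.0122 = 0.0963 × 1.7975 × 2.0122 = 0.3483.
T(706)/T(475) = exp(τ_B − τ_A) = exp(0.2769) = 1.3191.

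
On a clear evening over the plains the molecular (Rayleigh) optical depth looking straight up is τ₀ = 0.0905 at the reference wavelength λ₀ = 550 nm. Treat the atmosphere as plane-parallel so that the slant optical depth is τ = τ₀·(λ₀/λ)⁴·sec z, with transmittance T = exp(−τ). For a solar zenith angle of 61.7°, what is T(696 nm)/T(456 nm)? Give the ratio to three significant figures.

1.39

Airmass: sec 61.7° = 2.1093.
τ(696 nm) = 0.0905 × (550/696)⁴ × 2.1093 = 0.0905 × 0.3900 × 2.1093 = 0.0744.
τ(456 nm) = 0.0905 × (550/456)⁴ × 2.1093 = 0.0905 × 2.1164 × 2.1093 = 0.4040.
T(696)/T(456) = exp(τ_B − τ_A) = exp(0.3296) = 1.3904.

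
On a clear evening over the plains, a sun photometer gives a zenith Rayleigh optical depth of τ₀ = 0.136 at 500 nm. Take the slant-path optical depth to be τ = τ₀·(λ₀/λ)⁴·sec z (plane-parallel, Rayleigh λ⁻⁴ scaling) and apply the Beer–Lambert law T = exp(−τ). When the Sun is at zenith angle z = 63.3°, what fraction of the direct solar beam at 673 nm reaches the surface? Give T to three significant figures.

0.912

sec 63.3° = 2.2256.
τ = 0.136 × (500/673)⁴ × 2.2256 = 0.136 × 0.3047 × 2.2256 = 0.0922.
T = exp(−0.0922) = 0.9119.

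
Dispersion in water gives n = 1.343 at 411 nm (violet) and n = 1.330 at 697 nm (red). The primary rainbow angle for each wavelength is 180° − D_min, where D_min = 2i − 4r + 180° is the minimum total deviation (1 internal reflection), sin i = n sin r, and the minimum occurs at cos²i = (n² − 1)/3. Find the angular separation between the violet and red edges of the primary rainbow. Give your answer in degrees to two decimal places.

1.87°

At 411 nm (n = 1.343): cos²i = 0.26788 → i = 58.830°, r = 39.577°, D_min = 139.354°, rainbow angle = 40.646°.
At 697 nm (n = 1.330): cos²i = 0.25630 → i = 59.585°, r = 40.422°, D_min = 137.484°, rainbow angle = 42.516°.
Angular width = |40.646° − 42.516°| = 1.871°.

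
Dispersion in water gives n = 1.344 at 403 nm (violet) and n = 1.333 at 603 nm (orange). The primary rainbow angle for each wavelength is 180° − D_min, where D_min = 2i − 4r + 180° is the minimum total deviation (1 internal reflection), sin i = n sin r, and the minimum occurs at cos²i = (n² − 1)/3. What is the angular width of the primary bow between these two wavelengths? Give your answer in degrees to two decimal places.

At 403 nm (n = 1.344): cos²i = 0.26878 → i = 58.772°, r = 39.512°, D_min = 139.495°, rainbow angle = 40.505°.
At 603 nm (n = 1.333): cos²i = 0.25896 → i = 59.410°, r = 40.225°, D_min = 137.922°, rainbow angle = 42.078°.
Angular width = |40.505° − 42.078°| = 1.573°.

1.57°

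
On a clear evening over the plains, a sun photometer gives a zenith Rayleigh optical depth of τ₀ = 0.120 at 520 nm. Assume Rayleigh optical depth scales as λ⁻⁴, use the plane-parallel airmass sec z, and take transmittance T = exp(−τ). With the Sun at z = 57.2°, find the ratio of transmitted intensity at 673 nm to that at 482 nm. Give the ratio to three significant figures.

1.25

Airmass: sec 57.2° = 1.8460.
τ(673 nm) = 0.120 × (520/673)⁴ × 1.8460 = 0.120 × 0.3564 × 1.8460 = 0.0790.
τ(482 nm) = 0.120 × (520/482)⁴ × 1.8460 = 0.120 × 1.3546 × 1.8460 = 0.3001.
T(673)/T(482) = exp(τ_B − τ_A) = exp(0.2211) = 1.2475.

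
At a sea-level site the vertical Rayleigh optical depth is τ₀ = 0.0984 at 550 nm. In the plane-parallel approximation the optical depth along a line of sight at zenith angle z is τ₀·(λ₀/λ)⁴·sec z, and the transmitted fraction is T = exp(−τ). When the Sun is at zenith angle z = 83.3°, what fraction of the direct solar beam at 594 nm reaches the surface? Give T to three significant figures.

0.538

sec 83.3° = 8.5711.
τ = 0.0984 × (550/594)⁴ × 8.5711 = 0.0984 × 0.7350 × 8.5711 = 0.6199.
T = exp(−0.6199) = 0.5380.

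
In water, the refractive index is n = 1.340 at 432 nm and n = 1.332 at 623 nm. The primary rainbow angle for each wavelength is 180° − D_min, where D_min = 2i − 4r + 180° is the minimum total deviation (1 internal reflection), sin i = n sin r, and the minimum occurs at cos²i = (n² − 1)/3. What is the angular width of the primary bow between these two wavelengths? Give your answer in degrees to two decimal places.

At 432 nm (n = 1.340): cos²i = 0.26520 → i = 59.004°, r = 39.770°, D_min = 138.929°, rainbow angle = 41.071°.
At 623 nm (n = 1.332): cos²i = 0.25807 → i = 59.469°, r = 40.290°, D_min = 137.776°, rainbow angle = 42.224°.
Angular width = |41.071° − 42.224°| = 1.153°.

1.15°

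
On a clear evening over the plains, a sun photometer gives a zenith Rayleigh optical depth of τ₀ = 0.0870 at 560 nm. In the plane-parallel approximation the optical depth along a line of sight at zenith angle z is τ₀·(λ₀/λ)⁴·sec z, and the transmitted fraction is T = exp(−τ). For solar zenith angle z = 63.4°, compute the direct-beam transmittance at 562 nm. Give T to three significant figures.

sec 63.4° = 2.2333.
τ = 0.0870 × (560/562)⁴ × 2.2333 = 0.0870 × 0.9858 × 2.2333 = 0.1915.
T = exp(−0.1915) = 0.8257.

0.826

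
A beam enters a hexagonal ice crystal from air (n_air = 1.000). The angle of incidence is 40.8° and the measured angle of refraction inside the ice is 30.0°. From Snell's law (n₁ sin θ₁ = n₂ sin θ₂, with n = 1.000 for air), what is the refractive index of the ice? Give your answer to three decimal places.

n = sin θ_i / sin θ_r = sin 40.8° / sin 30.0° = 0.6534 / 0.5000 = 1.3068.

1.307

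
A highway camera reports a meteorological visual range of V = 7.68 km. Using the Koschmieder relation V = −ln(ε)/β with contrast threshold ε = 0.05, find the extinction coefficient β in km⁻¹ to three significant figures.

β = −ln(0.05) / V = 2.996 / 7.68 = 0.3901 km⁻¹.

0.390 km⁻¹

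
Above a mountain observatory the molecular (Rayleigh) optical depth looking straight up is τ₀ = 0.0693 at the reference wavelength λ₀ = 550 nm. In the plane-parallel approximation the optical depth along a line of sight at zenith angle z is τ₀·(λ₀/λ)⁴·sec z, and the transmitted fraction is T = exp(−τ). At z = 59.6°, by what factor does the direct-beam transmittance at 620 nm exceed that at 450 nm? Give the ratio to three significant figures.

1.25

Airmass: sec 59.6° = 1.9762.
τ(620 nm) = 0.0693 × (550/620)⁴ × 1.9762 = 0.0693 × 0.6193 × 1.9762 = 0.0848.
τ(450 nm) = 0.0693 × (550/450)⁴ × 1.9762 = 0.0693 × 2.2315 × 1.9762 = 0.3056.
T(620)/T(450) = exp(τ_B − τ_A) = exp(0.2208) = 1.2471.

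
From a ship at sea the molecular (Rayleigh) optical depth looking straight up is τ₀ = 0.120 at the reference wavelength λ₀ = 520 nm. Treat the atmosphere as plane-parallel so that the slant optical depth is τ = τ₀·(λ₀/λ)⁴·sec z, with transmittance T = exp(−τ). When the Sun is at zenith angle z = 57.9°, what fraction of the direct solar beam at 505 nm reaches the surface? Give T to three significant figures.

sec 57.9° = 1.8818.
τ = 0.120 × (520/505)⁴ × 1.8818 = 0.120 × 1.1242 × 1.8818 = 0.2539.
T = exp(−0.2539) = 0.7758.

0.776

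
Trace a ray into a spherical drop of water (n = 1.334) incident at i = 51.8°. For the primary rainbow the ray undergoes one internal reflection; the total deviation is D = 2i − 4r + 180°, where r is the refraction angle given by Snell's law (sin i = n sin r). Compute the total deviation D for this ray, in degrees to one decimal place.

sin r = sin 51.8° / 1.334 = 0.7859/1.334 = 0.5891; r = 36.09°.
D = 2·51.8° − 4·36.09° + 180° = 103.60° − 144.37° + 180° = 139.23°.

139.2°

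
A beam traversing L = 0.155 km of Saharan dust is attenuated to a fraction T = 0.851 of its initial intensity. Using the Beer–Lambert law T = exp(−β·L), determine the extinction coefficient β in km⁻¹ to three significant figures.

Beer–Lambert: T = exp(−βL) ⇒ β = −ln(T)/L = −ln(0.851)/0.155 = 0.1613/0.155 = 1.041 km⁻¹.

1.04 km⁻¹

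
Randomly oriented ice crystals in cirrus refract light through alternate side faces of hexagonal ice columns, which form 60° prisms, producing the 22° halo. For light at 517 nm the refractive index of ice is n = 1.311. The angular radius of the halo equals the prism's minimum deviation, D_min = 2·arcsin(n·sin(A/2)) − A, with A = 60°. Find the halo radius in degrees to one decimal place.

21.9°

n·sin(A/2) = 1.311 × sin 30° = 1.311 × 0.5000 = 0.6555.
D_min = 2·arcsin(0.6555) − 60° = 2 × 40.958° − 60° = 21.915°.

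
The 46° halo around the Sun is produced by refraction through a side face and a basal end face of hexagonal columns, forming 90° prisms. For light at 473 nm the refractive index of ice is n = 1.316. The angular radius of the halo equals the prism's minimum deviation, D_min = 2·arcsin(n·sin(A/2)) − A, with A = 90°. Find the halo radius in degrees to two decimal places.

47.04°

n·sin(A/2) = 1.316 × sin 45° = 1.316 × 0.7071 = 0.9306.
D_min = 2·arcsin(0.9306) − 90° = 2 × 68.521° − 90° = 47.042°.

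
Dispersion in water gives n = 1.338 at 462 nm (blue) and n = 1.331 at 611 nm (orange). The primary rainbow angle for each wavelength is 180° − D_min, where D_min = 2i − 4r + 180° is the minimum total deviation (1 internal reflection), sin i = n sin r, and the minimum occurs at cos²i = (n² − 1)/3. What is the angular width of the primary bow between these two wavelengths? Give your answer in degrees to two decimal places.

1.01°

At 462 nm (n = 1.338): cos²i = 0.26341 → i = 59.120°, r = 39.899°, D_min = 138.643°, rainbow angle = 41.357°.
At 611 nm (n = 1.331): cos²i = 0.25719 → i = 59.527°, r = 40.356°, D_min = 137.630°, rainbow angle = 42.370°.
Angular width = |41.357° − 42.370°| = 1.013°.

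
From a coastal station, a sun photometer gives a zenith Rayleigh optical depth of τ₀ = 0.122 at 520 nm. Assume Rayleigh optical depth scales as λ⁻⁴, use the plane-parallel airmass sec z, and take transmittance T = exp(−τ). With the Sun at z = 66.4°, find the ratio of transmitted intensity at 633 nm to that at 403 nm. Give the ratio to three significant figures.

Airmass: sec 66.4° = 2.4978.
τ(633 nm) = 0.122 × (520/633)⁴ × 2.4978 = 0.122 × 0.4554 × 2.4978 = 0.1388.
τ(403 nm) = 0.122 × (520/403)⁴ × 2.4978 = 0.122 × 2.7720 × 2.4978 = 0.8447.
T(633)/T(403) = exp(τ_B − τ_A) = exp(0.7059) = 2.0258.

2.03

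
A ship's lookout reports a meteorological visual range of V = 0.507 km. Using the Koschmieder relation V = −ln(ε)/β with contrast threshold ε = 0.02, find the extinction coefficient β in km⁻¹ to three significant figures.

β = −ln(0.02) / V = 3.912 / 0.507 = 7.7160 km⁻¹.

7.72 km⁻¹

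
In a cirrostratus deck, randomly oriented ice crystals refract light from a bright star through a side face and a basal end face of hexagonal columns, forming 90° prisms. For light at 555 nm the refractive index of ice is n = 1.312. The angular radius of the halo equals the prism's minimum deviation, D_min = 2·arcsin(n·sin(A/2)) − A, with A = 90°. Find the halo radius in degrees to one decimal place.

n·sin(A/2) = 1.312 × sin 45° = 1.312 × 0.7071 = 0.9277.
D_min = 2·arcsin(0.9277) − 90° = 2 × 68.083° − 90° = 46.166°.

46.2°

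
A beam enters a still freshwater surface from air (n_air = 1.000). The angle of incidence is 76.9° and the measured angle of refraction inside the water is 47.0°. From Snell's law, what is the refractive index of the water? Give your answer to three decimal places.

n = sin θ_i / sin θ_r = sin 76.9° / sin 47.0° = 0.9740 / 0.7314 = 1.3317.

1.332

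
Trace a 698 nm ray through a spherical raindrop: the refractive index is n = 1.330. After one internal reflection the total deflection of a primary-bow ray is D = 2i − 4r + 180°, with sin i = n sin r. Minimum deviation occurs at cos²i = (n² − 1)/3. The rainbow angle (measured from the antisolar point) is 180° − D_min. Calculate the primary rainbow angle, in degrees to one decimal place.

cos²i = (1.76890 − 1)/3 = 0.25630; i = arccos(0.50626) = 59.585°.
sin r = sin 59.585°/1.330 = 0.64841; r = 40.422°.
D_min = 2·59.585° − 4·40.422° + 180° = 137.484°.
Rainbow angle = 180° − D_min = 42.516°.

42.5°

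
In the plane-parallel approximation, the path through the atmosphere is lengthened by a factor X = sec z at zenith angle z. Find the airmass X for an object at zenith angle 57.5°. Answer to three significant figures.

X = sec z = 1/cos 57.5° = 1/0.5373 = 1.8612.

1.86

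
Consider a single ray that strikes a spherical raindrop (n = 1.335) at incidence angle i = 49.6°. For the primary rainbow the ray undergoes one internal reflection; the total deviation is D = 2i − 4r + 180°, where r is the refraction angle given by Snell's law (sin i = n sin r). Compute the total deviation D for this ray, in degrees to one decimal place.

140.1°

sin r = sin 49.6° / 1.335 = 0.7615/1.335 = 0.5704; r = 34.78°.
D = 2·49.6° − 4·34.78° + 180° = 99.20° − 139.12° + 180° = 140.08°.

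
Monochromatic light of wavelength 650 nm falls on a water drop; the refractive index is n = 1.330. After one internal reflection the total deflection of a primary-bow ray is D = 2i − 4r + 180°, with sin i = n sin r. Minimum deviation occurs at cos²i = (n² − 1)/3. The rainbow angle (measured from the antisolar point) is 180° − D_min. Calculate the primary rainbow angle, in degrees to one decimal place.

cos²i = (1.76890 − 1)/3 = 0.25630; i = arccos(0.50626) = 59.585°.
sin r = sin 59.585°/1.330 = 0.64841; r = 40.422°.
D_min = 2·59.585° − 4·40.422° + 180° = 137.484°.
Rainbow angle = 180° − D_min = 42.516°.

42.5°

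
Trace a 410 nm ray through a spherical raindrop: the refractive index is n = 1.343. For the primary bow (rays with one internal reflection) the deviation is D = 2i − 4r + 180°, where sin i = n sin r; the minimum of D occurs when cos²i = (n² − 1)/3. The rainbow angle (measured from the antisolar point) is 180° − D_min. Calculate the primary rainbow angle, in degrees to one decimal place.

cos²i = (1.80365 − 1)/3 = 0.26788; i = arccos(0.51757) = 58.830°.
sin r = sin 58.830°/1.343 = 0.63711; r = 39.577°.
D_min = 2·58.830° − 4·39.577° + 180° = 139.354°.
Rainbow angle = 180° − D_min = 40.646°.

40.6°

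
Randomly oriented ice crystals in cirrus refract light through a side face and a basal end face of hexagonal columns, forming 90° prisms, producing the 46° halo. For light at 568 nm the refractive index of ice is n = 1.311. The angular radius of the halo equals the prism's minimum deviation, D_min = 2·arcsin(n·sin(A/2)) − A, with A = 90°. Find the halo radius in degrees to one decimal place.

45.9°

n·sin(A/2) = 1.311 × sin 45° = 1.311 × 0.7071 = 0.9270.
D_min = 2·arcsin(0.9270) − 90° = 2 × 67.974° − 90° = 45.949°.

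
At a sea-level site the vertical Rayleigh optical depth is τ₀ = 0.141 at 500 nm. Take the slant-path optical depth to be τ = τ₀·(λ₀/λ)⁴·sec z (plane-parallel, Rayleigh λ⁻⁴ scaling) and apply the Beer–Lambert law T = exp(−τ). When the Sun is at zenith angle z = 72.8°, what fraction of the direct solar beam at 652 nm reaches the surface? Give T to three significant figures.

sec 72.8° = 3.3817.
τ = 0.141 × (500/652)⁴ × 3.3817 = 0.141 × 0.3459 × 3.3817 = 0.1649.
T = exp(−0.1649) = 0.8480.

0.848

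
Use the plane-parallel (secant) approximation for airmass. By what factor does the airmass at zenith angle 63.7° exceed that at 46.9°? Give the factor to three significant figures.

1.54

X(63.7°)/X(46.9°) = sec 63.7° / sec 46.9° = cos 46.9° / cos 63.7° = 0.6833/0.4431 = 1.5421.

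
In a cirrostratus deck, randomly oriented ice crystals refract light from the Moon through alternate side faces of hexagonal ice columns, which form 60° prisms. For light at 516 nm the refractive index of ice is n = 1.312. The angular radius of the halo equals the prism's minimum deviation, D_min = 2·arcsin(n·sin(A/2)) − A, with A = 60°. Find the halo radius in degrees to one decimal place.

n·sin(A/2) = 1.312 × sin 30° = 1.312 × 0.5000 = 0.6560.
D_min = 2·arcsin(0.6560) − 60° = 2 × 40.996° − 60° = 21.991°.

22.0°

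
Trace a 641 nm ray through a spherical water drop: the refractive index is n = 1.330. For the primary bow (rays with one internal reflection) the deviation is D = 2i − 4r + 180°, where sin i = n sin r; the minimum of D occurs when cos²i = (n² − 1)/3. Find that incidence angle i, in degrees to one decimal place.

59.6°

cos²i = (1.330² − 1)/3 = (1.76890 − 1)/3 = 0.25630.
cos i = 0.50626, so i = 59.585°.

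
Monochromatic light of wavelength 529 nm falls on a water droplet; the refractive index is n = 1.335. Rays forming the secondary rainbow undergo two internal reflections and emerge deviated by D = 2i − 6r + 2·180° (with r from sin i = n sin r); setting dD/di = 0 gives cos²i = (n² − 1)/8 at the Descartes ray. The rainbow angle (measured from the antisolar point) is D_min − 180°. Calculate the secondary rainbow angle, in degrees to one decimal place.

51.4°

cos²i = (1.78222 − 1)/8 = 0.09778; i = arccos(0.31269) = 71.778°.
sin r = sin 71.778°/1.335 = 0.71150; r = 45.357°.
D_min = 2·71.778° − 6·45.357° + 360° = 231.414°.
Rainbow angle = D_min − 180° = 51.414°.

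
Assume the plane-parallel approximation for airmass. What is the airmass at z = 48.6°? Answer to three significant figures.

1.51

X = sec z = 1/cos 48.6° = 1/0.6613 = 1.5121.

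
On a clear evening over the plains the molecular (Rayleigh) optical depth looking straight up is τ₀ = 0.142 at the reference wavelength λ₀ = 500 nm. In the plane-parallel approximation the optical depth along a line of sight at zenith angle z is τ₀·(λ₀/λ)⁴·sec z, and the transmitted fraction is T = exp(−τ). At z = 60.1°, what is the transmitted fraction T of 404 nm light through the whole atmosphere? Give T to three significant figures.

sec 60.1° = 2.0061.
τ = 0.142 × (500/404)⁴ × 2.0061 = 0.142 × 2.3461 × 2.0061 = 0.6683.
T = exp(−0.6683) = 0.5126.

0.513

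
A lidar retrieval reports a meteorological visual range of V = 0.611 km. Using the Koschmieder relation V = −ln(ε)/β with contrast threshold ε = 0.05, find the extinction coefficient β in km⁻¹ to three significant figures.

β = −ln(0.05) / V = 2.996 / 0.611 = 4.9030 km⁻¹.

4.90 km⁻¹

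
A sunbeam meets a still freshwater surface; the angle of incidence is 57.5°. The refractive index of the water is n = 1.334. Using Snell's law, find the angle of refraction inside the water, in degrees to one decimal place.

39.2°

Snell: sin θ_r = sin θ_i / n = sin 57.5° / 1.334 = 0.8434 / 1.334 = 0.6322.
θ_r = arcsin(0.6322) = 39.21°.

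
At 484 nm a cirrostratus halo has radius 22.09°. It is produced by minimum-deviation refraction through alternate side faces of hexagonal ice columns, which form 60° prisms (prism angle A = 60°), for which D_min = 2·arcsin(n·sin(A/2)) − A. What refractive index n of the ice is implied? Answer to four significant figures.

1.313

Rearranging: n = sin((D_min + A)/2) / sin(A/2).
(D_min + A)/2 = (22.09° + 60°)/2 = 41.045°.
n = sin 41.045° / sin 30° = 0.6567 / 0.5000 = 1.3133.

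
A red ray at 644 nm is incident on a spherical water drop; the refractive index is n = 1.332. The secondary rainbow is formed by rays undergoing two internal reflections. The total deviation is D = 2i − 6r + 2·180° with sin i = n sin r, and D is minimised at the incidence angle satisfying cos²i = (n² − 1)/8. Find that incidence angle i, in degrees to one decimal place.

71.9°

cos²i = (1.332² − 1)/8 = (1.77422 − 1)/8 = 0.09678.
cos i = 0.31109, so i = 71.875°.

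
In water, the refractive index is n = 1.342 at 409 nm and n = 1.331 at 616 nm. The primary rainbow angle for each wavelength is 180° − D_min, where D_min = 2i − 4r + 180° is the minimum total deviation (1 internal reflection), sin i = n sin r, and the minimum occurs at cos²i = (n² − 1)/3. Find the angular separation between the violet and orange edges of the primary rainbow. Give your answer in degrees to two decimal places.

At 409 nm (n = 1.342): cos²i = 0.26699 → i = 58.888°, r = 39.641°, D_min = 139.213°, rainbow angle = 40.787°.
At 616 nm (n = 1.331): cos²i = 0.25719 → i = 59.527°, r = 40.356°, D_min = 137.630°, rainbow angle = 42.370°.
Angular width = |40.787° − 42.370°| = 1.583°.

1.58°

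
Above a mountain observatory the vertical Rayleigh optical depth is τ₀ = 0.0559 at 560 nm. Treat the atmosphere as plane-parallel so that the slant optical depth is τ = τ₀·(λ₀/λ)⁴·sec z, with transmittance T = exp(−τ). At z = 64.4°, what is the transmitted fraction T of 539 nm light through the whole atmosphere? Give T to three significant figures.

0.860

sec 64.4° = 2.3144.
τ = 0.0559 × (560/539)⁴ × 2.3144 = 0.0559 × 1.1652 × 2.3144 = 0.1507.
T = exp(−0.1507) = 0.8601.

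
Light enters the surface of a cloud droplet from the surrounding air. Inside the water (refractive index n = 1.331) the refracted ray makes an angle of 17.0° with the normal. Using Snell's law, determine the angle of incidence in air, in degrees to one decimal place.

Snell: sin θ_i = n · sin θ_r = 1.331 × sin 17.0° = 1.331 × 0.2924 = 0.3891.
θ_i = arcsin(0.3891) = 22.90°.

22.9°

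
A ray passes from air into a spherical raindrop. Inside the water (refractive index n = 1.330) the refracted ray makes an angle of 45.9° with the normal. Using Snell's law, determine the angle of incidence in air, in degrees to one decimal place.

72.8°

Snell: sin θ_i = n · sin θ_r = 1.330 × sin 45.9° = 1.330 × 0.7181 = 0.9551.
θ_i = arcsin(0.9551) = 72.77°.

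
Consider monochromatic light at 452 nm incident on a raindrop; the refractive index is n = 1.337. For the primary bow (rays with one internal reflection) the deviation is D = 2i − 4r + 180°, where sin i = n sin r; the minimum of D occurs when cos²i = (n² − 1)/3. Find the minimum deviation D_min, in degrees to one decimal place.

138.5°

cos²i = (1.78757 − 1)/3 = 0.26252; i = arccos(0.51237) = 59.178°.
sin r = sin 59.178°/1.337 = 0.64231; r = 39.964°.
D_min = 2·59.178° − 4·39.964° + 180° = 138.500°.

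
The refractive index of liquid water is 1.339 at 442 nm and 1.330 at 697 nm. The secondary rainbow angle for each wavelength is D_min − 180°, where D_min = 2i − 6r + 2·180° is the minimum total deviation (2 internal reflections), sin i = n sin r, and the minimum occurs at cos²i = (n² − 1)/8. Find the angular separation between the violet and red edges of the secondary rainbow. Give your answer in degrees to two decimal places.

2.35°

At 442 nm (n = 1.339): cos²i = 0.09912 → i = 71.650°, r = 45.141°, D_min = 232.451°, rainbow angle = 52.451°.
At 697 nm (n = 1.330): cos²i = 0.09611 → i = 71.940°, r = 45.630°, D_min = 230.101°, rainbow angle = 50.101°.
Angular width = |52.451° − 50.101°| = 2.350°.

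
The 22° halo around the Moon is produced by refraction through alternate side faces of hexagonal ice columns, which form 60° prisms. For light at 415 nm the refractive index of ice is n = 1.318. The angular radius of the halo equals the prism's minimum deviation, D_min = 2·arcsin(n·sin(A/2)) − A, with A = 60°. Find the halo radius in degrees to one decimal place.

22.4°

n·sin(A/2) = 1.318 × sin 30° = 1.318 × 0.5000 = 0.6590.
D_min = 2·arcsin(0.6590) − 60° = 2 × 41.224° − 60° = 22.447°.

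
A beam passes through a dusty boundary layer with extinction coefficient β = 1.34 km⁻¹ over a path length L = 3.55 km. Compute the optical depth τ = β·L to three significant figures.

4.76

τ = β·L = 1.34 × 3.55 = 4.7570.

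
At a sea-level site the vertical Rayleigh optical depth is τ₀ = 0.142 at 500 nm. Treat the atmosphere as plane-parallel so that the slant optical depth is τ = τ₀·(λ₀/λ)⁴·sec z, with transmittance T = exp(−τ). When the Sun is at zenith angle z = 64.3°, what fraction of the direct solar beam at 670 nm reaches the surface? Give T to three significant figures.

0.903

sec 64.3° = 2.3060.
τ = 0.142 × (500/670)⁴ × 2.3060 = 0.142 × 0.3102 × 2.3060 = 0.1016.
T = exp(−0.1016) = 0.9034.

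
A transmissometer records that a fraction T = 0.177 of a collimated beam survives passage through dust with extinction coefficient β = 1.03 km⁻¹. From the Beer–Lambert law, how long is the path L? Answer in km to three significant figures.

Beer–Lambert: T = exp(−βL) ⇒ L = −ln(T)/β = −ln(0.177)/1.03 = 1.7316/1.03 = 1.681 km.

1.68 km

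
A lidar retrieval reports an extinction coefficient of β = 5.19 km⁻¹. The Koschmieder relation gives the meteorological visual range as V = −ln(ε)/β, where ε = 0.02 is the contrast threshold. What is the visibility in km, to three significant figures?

0.754 km

V = −ln(0.02) / 5.19 = 3.912 / 5.19 = 0.7538 km.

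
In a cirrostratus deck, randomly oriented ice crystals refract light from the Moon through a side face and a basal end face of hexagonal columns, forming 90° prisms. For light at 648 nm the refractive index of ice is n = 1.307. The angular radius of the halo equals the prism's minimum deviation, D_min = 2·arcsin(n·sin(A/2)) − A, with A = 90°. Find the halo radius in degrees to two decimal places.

45.09°

n·sin(A/2) = 1.307 × sin 45° = 1.307 × 0.7071 = 0.9242.
D_min = 2·arcsin(0.9242) − 90° = 2 × 67.546° − 90° = 45.093°.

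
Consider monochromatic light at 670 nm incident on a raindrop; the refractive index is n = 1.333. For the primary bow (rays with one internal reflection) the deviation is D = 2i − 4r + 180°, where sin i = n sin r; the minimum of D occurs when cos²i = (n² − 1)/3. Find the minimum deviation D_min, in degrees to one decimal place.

137.9°

cos²i = (1.77689 − 1)/3 = 0.25896; i = arccos(0.50888) = 59.410°.
sin r = sin 59.410°/1.333 = 0.64579; r = 40.225°.
D_min = 2·59.410° − 4·40.225° + 180° = 137.922°.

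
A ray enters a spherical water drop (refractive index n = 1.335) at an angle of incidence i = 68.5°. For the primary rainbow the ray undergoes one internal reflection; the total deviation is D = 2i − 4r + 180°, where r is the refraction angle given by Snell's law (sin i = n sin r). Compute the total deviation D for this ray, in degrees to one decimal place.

sin r = sin 68.5° / 1.335 = 0.9304/1.335 = 0.6969; r = 44.18°.
D = 2·68.5° − 4·44.18° + 180° = 137.00° − 176.73° + 180° = 140.27°.

140.3°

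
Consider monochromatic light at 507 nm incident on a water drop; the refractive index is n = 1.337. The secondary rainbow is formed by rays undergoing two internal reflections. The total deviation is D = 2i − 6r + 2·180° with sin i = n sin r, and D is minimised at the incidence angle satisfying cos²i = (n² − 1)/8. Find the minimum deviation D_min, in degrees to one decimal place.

cos²i = (1.78757 − 1)/8 = 0.09845; i = arccos(0.31376) = 71.714°.
sin r = sin 71.714°/1.337 = 0.71017; r = 45.249°.
D_min = 2·71.714° − 6·45.249° + 360° = 231.934°.

231.9°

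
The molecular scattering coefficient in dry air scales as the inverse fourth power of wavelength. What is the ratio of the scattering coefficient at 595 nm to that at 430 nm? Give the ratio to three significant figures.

Rayleigh scattering ∝ λ⁻⁴, so the ratio of coefficients is the inverse fourth power of the wavelength ratio.
σ(595)/σ(430) = (430/595)⁴ = (0.7227)⁴ = 0.2728.

0.273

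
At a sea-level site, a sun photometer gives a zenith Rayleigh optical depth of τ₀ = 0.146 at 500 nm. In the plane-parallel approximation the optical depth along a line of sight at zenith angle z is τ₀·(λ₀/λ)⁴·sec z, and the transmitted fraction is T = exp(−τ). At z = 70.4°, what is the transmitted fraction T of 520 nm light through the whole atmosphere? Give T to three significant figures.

0.689

sec 70.4° = 2.9811.
τ = 0.146 × (500/520)⁴ × 2.9811 = 0.146 × 0.8548 × 2.9811 = 0.3720.
T = exp(−0.3720) = 0.6893.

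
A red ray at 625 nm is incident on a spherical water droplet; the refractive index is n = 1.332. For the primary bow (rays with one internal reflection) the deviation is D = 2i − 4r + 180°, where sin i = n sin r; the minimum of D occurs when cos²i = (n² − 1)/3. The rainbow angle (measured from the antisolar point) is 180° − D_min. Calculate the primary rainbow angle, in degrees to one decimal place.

42.2°

cos²i = (1.77422 − 1)/3 = 0.25807; i = arccos(0.50801) = 59.469°.
sin r = sin 59.469°/1.332 = 0.64666; r = 40.290°.
D_min = 2·59.469° − 4·40.290° + 180° = 137.776°.
Rainbow angle = 180° − D_min = 42.224°.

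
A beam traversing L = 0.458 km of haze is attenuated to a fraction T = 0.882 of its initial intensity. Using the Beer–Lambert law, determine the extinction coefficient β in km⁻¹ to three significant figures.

0.274 km⁻¹

Beer–Lambert: T = exp(−βL) ⇒ β = −ln(T)/L = −ln(0.882)/0.458 = 0.1256/0.458 = 0.2742 km⁻¹.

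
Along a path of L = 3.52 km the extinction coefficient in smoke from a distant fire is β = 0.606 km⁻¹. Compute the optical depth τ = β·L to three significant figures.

τ = β·L = 0.606 × 3.52 = 2.1331.

2.13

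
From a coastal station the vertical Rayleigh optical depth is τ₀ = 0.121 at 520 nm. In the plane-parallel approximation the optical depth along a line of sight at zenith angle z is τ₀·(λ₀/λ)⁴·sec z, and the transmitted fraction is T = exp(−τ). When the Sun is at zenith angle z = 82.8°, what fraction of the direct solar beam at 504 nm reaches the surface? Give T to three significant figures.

0.335

sec 82.8° = 7.9787.
τ = 0.121 × (520/504)⁴ × 7.9787 = 0.121 × 1.1332 × 7.9787 = 1.0940.
T = exp(−1.0940) = 0.3349.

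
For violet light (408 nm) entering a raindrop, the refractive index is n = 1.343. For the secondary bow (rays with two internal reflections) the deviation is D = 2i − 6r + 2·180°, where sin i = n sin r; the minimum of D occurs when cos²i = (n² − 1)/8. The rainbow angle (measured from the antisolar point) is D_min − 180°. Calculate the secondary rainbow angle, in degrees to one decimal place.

cos²i = (1.80365 − 1)/8 = 0.10046; i = arccos(0.31695) = 71.522°.
sin r = sin 71.522°/1.343 = 0.70621; r = 44.928°.
D_min = 2·71.522° − 6·44.928° + 360° = 233.478°.
Rainbow angle = D_min − 180° = 53.478°.

53.5°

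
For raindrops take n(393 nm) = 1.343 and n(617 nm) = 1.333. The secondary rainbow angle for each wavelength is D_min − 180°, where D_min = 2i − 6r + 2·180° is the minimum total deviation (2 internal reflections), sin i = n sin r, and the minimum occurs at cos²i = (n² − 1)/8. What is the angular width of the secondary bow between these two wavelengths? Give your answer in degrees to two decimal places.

2.59°

At 393 nm (n = 1.343): cos²i = 0.10046 → i = 71.522°, r = 44.928°, D_min = 233.478°, rainbow angle = 53.478°.
At 617 nm (n = 1.333): cos²i = 0.09711 → i = 71.843°, r = 45.466°, D_min = 230.891°, rainbow angle = 50.891°.
Angular width = |53.478° − 50.891°| = 2.587°.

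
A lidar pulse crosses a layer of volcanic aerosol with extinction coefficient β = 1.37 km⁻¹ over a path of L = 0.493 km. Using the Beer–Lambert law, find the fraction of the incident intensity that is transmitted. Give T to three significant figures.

0.509

τ = β·L = 1.37 × 0.493 = 0.6754.
T = exp(−0.6754) = 0.5089.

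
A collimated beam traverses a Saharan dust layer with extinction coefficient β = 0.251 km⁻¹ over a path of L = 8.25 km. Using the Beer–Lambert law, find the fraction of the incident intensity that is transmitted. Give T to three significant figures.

τ = β·L = 0.251 × 8.25 = 2.0707.
T = exp(−2.0707) = 0.1261.

0.126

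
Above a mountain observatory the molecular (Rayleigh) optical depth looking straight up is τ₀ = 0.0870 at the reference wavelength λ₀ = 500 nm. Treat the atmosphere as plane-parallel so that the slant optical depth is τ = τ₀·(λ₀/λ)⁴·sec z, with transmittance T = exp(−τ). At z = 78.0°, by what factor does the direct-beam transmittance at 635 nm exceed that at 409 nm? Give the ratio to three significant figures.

Airmass: sec 78.0° = 4.8097.
τ(635 nm) = 0.0870 × (500/635)⁴ × 4.8097 = 0.0870 × 0.3844 × 4.8097 = 0.1609.
τ(409 nm) = 0.0870 × (500/409)⁴ × 4.8097 = 0.0870 × 2.2335 × 4.8097 = 0.9346.
T(635)/T(409) = exp(τ_B − τ_A) = exp(0.7738) = 2.1679.

2.17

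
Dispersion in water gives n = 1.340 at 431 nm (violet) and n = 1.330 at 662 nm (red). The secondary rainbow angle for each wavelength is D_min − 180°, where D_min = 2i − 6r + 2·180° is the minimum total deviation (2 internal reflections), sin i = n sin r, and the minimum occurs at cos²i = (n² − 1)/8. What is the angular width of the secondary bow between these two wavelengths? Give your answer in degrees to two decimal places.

2.61°

At 431 nm (n = 1.340): cos²i = 0.09945 → i = 71.618°, r = 45.088°, D_min = 232.709°, rainbow angle = 52.709°.
At 662 nm (n = 1.330): cos²i = 0.09611 → i = 71.940°, r = 45.630°, D_min = 230.101°, rainbow angle = 50.101°.
Angular width = |52.709° − 50.101°| = 2.608°.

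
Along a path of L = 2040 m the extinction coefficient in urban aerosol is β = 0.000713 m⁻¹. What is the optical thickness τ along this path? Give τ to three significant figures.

τ = β·L = 0.000713 × 2040 = 1.4545.

1.45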